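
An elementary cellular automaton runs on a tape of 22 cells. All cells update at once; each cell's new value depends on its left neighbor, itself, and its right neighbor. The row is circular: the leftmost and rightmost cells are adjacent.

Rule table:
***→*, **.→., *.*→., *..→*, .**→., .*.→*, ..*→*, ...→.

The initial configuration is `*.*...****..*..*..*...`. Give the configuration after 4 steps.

*.**.*.**.**********.*
.....*.....********...
....***...*.******.*..
...*.*.*.**..****..**.

...*.*.*.**..****..**.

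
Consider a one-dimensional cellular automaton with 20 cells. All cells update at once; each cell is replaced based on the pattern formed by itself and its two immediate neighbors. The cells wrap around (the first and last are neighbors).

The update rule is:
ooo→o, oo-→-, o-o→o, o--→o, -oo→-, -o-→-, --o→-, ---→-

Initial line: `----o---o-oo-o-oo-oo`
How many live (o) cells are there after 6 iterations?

6

o----o---o--o-o--o--
-o----o---o--o-o--o-
--o----o---o--o-o--o
o--o----o---o--o-o--
-o--o----o---o--o-o-
--o--o----o---o--o-o
count of o: 6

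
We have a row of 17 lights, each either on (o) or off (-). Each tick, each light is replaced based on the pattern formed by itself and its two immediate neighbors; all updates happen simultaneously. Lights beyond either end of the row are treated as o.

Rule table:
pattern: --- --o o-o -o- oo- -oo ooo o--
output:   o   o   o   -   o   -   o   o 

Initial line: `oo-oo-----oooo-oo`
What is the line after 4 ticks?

oooooo-oooooo-ooo

tick 1: ooo-oooooo-oooo-o
tick 2: oooo-oooooo-oooo-
tick 3: ooooo-oooooo-oooo
tick 4: oooooo-oooooo-ooo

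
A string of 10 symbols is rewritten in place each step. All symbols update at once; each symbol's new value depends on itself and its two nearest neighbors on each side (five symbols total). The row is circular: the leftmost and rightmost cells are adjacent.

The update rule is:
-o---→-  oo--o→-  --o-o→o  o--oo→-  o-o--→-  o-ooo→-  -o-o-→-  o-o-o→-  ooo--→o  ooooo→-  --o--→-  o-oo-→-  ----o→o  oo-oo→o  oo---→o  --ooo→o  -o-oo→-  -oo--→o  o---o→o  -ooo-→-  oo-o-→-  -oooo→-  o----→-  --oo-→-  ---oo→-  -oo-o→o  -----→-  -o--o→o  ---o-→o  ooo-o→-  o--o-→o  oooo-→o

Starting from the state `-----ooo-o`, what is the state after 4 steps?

----oo-ooo

---o-o----
-ooo------
-o-oo----o
----oo-ooo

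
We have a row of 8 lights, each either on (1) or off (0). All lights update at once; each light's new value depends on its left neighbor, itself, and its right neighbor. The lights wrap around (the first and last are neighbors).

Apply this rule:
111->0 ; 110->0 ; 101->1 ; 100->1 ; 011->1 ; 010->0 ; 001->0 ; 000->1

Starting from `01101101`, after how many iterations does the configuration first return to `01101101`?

8

11011010
10110101
01101011
11010110
10101101
01011011
10110110
01101101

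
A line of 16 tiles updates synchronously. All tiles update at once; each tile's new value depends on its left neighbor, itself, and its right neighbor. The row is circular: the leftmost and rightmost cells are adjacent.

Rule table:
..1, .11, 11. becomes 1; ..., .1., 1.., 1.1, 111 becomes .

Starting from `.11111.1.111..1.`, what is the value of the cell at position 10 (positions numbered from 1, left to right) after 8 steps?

1

step 1: 11...1...1.1.1..
step 2: 11..1...1......1
step 3: .1.1...1......11
step 4: ......1......111
step 5: .....1......11.1
step 6: ....1......111..
step 7: ...1......11.1..
step 8: ..1......111....
position 10 holds 1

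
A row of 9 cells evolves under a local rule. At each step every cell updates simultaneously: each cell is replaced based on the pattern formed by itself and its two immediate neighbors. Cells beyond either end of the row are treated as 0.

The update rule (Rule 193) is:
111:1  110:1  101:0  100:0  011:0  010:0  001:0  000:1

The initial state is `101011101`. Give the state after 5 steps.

100100111

step 1: 000001100
step 2: 111100101
step 3: 011100000
step 4: 001101111
step 5: 100100111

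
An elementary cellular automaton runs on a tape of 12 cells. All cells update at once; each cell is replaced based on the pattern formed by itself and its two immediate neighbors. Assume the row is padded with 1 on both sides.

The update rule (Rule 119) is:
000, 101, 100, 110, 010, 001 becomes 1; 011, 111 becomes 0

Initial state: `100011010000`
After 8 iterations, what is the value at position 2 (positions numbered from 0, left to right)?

0

111101111111
000110000000
111011111111
001100000000
110111111111
011000000000
101111111111
110000000000
position 2 holds 0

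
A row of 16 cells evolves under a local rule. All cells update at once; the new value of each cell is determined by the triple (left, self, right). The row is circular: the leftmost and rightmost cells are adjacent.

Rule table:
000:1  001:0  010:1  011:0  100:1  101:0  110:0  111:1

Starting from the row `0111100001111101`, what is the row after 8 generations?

0110001101111011

generation 1: 0011011100111001
generation 2: 1000001010010101
generation 3: 0111101011010100
generation 4: 0011001000010111
generation 5: 1000101111010010
generation 6: 1110100110011010
generation 7: 0100110001000010
generation 8: 0110001101111011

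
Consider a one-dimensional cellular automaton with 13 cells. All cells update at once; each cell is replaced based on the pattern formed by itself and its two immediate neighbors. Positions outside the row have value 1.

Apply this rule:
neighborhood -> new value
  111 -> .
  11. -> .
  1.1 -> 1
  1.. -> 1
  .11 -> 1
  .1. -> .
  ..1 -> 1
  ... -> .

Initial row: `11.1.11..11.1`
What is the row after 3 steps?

..11.11.111.1

step 1: ..1.11.111.11
step 2: 11.11.11..11.
step 3: ..11.11.111.1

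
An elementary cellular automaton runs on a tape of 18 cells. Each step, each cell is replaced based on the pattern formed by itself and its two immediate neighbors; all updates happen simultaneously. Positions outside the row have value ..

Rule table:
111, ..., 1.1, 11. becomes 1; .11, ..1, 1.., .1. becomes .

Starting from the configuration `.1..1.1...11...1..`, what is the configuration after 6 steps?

.....1..1..1.1...1
1111........1..1..
.111.111111......1
..111.11111.1111..
1..111.11111.111.1
....111.11111.111.

....111.11111.111.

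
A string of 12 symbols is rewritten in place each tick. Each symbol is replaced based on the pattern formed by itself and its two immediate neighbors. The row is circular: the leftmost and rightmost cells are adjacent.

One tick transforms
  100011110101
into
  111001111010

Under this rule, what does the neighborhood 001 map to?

0

At position 3 the neighborhood is 001; the next row has 0 there.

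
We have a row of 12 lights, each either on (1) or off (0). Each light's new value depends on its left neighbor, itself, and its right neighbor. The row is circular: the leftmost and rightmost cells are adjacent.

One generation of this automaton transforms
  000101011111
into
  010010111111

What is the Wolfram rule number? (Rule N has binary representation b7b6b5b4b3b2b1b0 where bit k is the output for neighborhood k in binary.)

position 8: 111 → 1  (bit 7 = 1)
position 11: 110 → 1  (bit 6 = 1)
position 4: 101 → 1  (bit 5 = 1)
position 0: 100 → 0  (bit 4 = 0)
position 7: 011 → 1  (bit 3 = 1)
position 3: 010 → 0  (bit 2 = 0)
position 2: 001 → 0  (bit 1 = 0)
position 1: 000 → 1  (bit 0 = 1)
bits b7..b0 = 11101001 = 233

233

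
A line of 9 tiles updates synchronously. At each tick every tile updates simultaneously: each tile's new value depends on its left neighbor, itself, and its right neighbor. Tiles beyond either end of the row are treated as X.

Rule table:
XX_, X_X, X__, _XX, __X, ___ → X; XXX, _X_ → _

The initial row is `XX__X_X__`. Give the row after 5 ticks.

tick 1: _XXX_X_XX
tick 2: XX_XX_XX_
tick 3: _XXXXXXXX
tick 4: XX_______
tick 5: _XXXXXXXX

_XXXXXXXX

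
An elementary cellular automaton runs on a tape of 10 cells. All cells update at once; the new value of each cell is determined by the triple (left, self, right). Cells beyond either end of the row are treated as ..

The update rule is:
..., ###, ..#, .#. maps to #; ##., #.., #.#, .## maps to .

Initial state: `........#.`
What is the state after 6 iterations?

#.#.#.##.#

iteration 1: #########.
iteration 2: .#######..
iteration 3: #.#####..#
iteration 4: #..###..##
iteration 5: #.#.#..#..
iteration 6: #.#.#.##.#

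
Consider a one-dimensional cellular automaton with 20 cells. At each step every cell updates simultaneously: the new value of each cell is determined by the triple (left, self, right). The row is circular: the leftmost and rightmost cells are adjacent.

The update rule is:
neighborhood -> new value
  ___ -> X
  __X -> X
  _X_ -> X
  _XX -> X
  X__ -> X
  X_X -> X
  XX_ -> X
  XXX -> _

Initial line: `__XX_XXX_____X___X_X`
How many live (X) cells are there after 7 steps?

step 1: XXXXXX_XXXXXXXXXXXXX
step 2: _____XXX____________
step 3: XXXXXX_XXXXXXXXXXXXX  (repeats step 1; period 2)
step 7: XXXXXX_XXXXXXXXXXXXX
count of X: 19

19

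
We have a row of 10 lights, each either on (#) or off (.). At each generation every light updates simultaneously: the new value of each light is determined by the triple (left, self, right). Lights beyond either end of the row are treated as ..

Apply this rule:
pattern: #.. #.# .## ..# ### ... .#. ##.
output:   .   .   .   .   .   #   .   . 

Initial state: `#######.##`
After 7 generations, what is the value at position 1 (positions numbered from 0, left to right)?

generation 1: ..........
generation 2: ##########
generation 3: ..........  (repeats generation 1; period 2)
generation 7: ..........
position 1 holds .

.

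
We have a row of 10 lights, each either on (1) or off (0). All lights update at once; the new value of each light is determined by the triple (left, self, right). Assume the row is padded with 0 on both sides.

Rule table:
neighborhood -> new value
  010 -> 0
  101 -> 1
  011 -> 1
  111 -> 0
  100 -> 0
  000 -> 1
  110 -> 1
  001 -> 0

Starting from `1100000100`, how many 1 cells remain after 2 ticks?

6

1101110001
1111010100
count of 1: 6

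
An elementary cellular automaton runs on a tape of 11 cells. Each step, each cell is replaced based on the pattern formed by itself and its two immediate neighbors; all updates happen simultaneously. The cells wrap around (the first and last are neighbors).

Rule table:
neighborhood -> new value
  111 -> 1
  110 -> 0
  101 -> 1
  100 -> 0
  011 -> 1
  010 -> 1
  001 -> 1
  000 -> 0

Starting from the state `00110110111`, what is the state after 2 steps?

01101101110
11011011100

11011011100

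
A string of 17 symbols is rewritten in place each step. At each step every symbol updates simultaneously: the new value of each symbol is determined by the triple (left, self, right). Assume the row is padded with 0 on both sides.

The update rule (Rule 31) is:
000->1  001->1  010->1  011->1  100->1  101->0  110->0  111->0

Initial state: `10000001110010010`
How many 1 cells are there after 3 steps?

15

11111111001111111
10000000111000000
11111111100111111
count of 1: 15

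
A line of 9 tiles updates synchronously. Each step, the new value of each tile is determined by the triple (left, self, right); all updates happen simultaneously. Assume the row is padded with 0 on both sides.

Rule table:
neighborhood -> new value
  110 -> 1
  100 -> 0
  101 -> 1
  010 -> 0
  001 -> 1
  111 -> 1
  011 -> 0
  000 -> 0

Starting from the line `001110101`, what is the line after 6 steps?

010111010
101011100
010101100
101010100
010101000
101010000

101010000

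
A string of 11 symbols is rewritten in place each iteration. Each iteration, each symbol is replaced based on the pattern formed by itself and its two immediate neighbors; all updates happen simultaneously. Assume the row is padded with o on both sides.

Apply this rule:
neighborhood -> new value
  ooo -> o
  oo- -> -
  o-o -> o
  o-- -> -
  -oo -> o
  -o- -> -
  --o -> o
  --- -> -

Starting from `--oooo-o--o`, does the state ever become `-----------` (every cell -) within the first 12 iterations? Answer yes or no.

-oooo-o--oo
oooo-o--ooo
ooo-o--oooo
oo-o--ooooo
o-o--oooooo
-o--ooooooo
o--oooooooo
--ooooooooo
-oooooooooo
ooooooooooo
ooooooooooo  (fixed point — unchanged through iteration 12)
iteration 12 is ooooooooooo, still not uniform -

no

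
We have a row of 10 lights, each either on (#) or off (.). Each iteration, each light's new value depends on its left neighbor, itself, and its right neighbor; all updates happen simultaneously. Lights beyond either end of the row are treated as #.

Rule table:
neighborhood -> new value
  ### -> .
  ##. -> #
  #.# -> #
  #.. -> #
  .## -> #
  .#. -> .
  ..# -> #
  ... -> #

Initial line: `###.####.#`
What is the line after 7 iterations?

..###..###

..###..###
###.####..
..###..###  (repeats iteration 1; period 2)
iteration 7: ..###..###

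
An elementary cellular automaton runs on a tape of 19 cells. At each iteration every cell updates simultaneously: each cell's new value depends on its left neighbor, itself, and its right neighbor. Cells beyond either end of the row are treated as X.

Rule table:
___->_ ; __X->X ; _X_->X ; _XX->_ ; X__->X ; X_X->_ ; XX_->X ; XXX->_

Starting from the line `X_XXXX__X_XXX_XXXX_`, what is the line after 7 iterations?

_X_X_X____XX__XX_X_

iteration 1: X____XXXX___X____X_
iteration 2: XX__X___XX_XXX__XX_
iteration 3: _XXXXX_X_X___XXX_X_
iteration 4: _____X_X_XX_X__X_X_
iteration 5: X___XX_X__X_XXXX_X_
iteration 6: XX_X_X_XXXX____X_X_
iteration 7: _X_X_X____XX__XX_X_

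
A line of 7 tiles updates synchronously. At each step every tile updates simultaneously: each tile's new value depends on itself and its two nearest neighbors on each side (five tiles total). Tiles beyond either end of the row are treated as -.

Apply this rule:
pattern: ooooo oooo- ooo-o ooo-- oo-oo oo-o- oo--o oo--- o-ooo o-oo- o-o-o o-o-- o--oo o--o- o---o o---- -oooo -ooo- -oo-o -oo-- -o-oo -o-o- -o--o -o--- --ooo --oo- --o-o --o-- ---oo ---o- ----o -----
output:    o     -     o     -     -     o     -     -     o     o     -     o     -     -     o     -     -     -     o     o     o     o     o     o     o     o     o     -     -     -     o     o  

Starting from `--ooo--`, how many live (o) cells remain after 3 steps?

step 1: o-o----
step 2: oooo-oo
step 3: o--o-oo
count of o: 4

4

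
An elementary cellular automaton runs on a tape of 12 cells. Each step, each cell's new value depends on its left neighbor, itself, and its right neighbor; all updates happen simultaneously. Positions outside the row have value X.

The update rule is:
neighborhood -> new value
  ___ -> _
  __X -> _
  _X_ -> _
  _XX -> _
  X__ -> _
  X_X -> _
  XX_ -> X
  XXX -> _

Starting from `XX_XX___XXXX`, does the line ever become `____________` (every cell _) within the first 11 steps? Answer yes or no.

yes

_X__X_______
____________
all cells are _ at step 2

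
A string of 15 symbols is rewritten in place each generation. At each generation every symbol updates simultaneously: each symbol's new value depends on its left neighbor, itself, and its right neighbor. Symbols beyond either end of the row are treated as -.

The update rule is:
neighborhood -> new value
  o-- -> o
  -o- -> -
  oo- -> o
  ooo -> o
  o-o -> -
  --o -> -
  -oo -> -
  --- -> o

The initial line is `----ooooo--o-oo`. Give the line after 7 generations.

ooo--ooooo----o
-ooo--ooooooo--
--ooo--oooooooo
o--ooo--ooooooo
-o--ooo--oooooo
--o--ooo--ooooo
o--o--ooo--oooo

o--o--ooo--oooo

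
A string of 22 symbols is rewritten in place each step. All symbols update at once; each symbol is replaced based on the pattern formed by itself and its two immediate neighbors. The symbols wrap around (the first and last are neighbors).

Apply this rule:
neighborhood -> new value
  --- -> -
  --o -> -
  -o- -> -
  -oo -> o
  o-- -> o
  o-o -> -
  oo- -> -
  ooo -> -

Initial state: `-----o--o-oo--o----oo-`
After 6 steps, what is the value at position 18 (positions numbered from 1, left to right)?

------o---o-o--o---o-o
o------o-----o--o-----
-o------o-----o--o----
--o------o-----o--o---
---o------o-----o--o--
----o------o-----o--o-
position 18 holds o

o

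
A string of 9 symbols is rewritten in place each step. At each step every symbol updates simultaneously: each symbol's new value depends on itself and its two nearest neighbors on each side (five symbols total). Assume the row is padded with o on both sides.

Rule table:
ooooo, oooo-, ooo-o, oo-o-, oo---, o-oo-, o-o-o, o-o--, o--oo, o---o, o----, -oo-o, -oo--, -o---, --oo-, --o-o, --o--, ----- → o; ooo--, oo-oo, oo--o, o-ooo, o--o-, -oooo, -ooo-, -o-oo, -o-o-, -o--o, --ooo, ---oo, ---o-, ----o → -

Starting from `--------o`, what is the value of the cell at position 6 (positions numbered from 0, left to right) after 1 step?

-

step 1: oooooo---
position 6 holds -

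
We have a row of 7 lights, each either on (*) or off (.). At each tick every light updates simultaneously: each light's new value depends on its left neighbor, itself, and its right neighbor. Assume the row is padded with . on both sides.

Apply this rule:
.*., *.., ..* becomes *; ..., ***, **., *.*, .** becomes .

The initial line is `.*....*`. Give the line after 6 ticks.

**.....

tick 1: ***..**
tick 2: ...**..
tick 3: ..*..*.
tick 4: .******
tick 5: *......
tick 6: **.....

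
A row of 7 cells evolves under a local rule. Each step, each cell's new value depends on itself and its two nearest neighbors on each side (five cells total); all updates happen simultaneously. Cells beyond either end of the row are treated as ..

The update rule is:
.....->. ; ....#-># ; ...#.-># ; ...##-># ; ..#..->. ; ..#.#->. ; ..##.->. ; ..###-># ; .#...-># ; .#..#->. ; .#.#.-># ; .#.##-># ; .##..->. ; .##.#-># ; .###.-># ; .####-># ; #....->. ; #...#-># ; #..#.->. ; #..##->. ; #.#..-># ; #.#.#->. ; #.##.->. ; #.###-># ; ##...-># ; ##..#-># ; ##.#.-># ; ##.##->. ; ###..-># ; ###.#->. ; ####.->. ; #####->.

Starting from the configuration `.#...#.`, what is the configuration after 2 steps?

.###.##

step 1: #.###.#
step 2: .###.##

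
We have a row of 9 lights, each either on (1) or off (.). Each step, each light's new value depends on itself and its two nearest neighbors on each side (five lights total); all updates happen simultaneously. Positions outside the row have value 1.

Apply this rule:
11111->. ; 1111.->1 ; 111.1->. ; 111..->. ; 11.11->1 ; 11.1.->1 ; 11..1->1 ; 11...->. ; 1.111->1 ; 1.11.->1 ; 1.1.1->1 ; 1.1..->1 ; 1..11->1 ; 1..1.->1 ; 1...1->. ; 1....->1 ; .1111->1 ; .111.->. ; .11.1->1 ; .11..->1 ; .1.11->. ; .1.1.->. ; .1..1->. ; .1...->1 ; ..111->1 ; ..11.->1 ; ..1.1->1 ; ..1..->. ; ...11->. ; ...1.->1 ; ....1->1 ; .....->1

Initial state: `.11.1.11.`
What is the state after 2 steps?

11111.111
...1.111.

...1.111.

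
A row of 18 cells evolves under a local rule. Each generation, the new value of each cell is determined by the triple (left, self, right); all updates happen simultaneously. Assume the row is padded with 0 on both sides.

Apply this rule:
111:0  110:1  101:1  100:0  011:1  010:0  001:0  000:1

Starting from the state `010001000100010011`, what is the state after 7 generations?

000100010001000011
110001000100011011
110100010001011111
111001000100110001
101000010000110100
010011000110111001
000011010111101000

000011010111101000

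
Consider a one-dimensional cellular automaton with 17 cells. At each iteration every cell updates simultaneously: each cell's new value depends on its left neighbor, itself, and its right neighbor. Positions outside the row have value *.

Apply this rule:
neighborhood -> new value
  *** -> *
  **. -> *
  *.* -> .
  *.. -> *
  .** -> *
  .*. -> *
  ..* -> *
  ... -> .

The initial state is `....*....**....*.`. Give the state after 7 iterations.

****************.

*..***..****..**.
****************.
****************.  (fixed point — unchanged through iteration 7)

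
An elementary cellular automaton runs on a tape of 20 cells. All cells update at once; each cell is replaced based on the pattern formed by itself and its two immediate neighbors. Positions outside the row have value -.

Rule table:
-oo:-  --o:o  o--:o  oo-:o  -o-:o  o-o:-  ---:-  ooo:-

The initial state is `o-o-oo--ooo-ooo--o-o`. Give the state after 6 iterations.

o-o--ooo--o---oooo-o
o-ooo--ooooo-o---o-o
o---ooo----o-oo-oo-o
oo-o--oo--oo--o--o-o
-o-ooo-ooo-ooooooo-o
oo---o---o-------o-o

oo---o---o-------o-o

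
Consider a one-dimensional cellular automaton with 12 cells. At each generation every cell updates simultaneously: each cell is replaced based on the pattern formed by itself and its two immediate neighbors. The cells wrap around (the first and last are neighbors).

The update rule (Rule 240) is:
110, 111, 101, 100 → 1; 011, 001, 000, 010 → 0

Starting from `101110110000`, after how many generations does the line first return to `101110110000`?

12

010111011000
001011101100
000101110110
000010111011
100001011101
110000101110
011000010111
101100001011
110110000101
111011000010
011101100001
101110110000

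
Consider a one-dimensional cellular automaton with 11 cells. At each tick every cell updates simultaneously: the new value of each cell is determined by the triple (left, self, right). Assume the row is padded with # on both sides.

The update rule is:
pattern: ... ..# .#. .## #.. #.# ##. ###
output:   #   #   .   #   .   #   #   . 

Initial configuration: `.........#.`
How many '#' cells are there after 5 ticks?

.########.#
##......###
.#.######..
#.##....#.#
####.###.##
count of #: 9

9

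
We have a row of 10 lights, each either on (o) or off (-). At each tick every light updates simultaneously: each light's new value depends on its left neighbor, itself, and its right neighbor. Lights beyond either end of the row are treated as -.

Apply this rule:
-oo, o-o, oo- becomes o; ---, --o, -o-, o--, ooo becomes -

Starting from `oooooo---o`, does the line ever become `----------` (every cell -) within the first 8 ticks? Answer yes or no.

yes

tick 1: o----o----
tick 2: ----------
all cells are - at tick 2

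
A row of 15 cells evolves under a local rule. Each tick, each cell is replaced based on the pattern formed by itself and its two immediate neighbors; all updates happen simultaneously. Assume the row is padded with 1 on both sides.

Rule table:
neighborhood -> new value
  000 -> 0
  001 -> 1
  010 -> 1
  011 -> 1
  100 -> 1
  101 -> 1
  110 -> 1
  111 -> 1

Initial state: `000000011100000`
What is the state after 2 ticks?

110001111111011

tick 1: 100000111110001
tick 2: 110001111111011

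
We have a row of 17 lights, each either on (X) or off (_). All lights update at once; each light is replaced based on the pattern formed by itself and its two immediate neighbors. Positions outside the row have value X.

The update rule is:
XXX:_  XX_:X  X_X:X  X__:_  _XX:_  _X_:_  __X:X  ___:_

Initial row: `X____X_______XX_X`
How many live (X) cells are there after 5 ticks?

X___X_______X_XX_
X__X_______X_X_XX
X_X_______X_X_X__
XX_______X_X_X__X
_X______X_X_X__X_
count of X: 5

5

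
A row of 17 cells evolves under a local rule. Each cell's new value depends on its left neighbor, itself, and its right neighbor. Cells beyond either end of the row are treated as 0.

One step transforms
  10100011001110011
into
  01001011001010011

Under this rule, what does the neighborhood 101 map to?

At position 1 the neighborhood is 101; the next row has 1 there.

1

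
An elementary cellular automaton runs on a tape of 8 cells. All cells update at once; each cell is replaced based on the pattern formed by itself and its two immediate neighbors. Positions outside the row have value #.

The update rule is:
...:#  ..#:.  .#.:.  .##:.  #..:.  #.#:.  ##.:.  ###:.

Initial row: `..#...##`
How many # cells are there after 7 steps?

....#...
.##...#.
....#...  (repeats step 1; period 2)
step 7: ....#...
count of #: 1

1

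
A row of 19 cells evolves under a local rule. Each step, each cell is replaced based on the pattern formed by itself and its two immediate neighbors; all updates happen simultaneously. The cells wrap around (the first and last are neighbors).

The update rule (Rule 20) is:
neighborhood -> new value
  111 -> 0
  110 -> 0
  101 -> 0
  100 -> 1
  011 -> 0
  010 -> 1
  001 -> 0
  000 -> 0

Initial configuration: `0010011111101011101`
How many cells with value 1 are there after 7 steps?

3

1011000000001000001
0000100000001100000
0000110000000010000
0000001000000011000
0000001100000000100
0000000010000000110
0000000011000000001
count of 1: 3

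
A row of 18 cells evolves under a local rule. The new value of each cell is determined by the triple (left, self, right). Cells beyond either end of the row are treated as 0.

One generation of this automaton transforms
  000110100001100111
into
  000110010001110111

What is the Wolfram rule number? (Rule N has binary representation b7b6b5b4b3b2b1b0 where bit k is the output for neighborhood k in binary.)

216

position 16: 111 → 1  (bit 7 = 1)
position 4: 110 → 1  (bit 6 = 1)
position 5: 101 → 0  (bit 5 = 0)
position 7: 100 → 1  (bit 4 = 1)
position 3: 011 → 1  (bit 3 = 1)
position 6: 010 → 0  (bit 2 = 0)
position 2: 001 → 0  (bit 1 = 0)
position 0: 000 → 0  (bit 0 = 0)
bits b7..b0 = 11011000 = 216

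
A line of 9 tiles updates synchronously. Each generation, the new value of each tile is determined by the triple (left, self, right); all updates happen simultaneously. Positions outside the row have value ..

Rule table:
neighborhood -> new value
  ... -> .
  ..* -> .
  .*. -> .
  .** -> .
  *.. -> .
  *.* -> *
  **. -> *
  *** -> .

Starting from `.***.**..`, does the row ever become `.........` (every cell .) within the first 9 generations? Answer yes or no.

yes

...**.*..
....**...
.....*...
.........
all cells are . at generation 4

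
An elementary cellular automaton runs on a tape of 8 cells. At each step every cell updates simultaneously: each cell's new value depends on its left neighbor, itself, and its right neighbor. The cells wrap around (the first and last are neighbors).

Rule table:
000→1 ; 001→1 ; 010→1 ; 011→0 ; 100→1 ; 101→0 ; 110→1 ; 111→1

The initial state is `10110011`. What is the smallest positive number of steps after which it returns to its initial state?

8

10011101
11101100
01100111
00111011
11011001
11001110
01110110
10110011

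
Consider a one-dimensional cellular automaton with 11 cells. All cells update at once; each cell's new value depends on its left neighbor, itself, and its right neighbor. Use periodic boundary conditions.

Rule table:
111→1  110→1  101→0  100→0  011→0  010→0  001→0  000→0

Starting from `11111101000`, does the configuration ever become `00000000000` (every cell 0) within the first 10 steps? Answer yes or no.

step 1: 01111100000
step 2: 00111100000
step 3: 00011100000
step 4: 00001100000
step 5: 00000100000
step 6: 00000000000
all cells are 0 at step 6

yes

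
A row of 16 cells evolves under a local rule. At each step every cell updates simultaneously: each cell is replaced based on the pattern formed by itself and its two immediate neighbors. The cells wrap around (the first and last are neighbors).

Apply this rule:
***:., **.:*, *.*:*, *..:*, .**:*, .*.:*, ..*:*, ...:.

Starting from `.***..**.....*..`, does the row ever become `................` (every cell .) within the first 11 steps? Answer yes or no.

yes

**.******...***.
****....**.**.**
...**..********.
..******......**
***....**....***
..**..****..**..
.******..******.
**....****....**
.**..**..**..**.
****************
................
all cells are . at step 11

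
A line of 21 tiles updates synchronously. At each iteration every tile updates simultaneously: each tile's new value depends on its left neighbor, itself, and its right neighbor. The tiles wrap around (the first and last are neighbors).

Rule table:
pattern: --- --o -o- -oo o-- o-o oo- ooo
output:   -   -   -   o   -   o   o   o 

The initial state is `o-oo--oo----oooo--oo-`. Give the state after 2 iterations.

oooo--oo----oooo--ooo

iteration 1: -ooo--oo----oooo--ooo
iteration 2: oooo--oo----oooo--ooo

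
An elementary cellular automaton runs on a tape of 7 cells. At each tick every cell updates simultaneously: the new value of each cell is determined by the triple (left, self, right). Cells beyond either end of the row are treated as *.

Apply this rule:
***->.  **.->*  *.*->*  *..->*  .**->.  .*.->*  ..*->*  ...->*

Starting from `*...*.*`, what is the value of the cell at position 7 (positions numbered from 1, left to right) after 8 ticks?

*

******.
.....**
*****..
....***
****...
...****
***....
..*****
position 7 holds *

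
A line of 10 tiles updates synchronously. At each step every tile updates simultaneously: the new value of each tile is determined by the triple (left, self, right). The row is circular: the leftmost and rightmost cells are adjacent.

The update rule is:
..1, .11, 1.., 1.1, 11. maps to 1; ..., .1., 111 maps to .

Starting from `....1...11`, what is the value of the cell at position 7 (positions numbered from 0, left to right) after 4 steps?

.

1..1.1.111
111.1.11..
1.11.11111
111111....
position 7 holds .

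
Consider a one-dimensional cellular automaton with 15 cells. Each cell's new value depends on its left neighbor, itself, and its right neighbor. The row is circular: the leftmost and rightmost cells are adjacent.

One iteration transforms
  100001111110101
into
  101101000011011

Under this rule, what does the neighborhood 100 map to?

0

At position 1 the neighborhood is 100; the next row has 0 there.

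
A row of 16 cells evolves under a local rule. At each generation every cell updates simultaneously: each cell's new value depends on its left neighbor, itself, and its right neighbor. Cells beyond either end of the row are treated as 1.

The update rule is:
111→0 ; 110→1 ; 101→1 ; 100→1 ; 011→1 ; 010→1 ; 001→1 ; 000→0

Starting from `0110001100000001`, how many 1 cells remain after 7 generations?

1111011110000011
0001110011000110
1011011111101111
1111110000111000
0000011001101101
1000111111111111
1101100000000000
count of 1: 4

4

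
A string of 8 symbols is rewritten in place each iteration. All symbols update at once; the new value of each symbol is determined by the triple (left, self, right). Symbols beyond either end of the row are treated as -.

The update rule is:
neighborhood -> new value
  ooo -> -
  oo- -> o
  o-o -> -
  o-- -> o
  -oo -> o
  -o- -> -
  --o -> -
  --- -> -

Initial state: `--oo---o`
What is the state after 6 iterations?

--ooo---
--o-oo--
----ooo-
----o-oo
------oo
------oo

------oo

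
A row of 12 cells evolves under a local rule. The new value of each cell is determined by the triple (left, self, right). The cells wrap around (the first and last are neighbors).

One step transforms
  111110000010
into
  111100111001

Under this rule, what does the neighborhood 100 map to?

0

At position 5 the neighborhood is 100; the next row has 0 there.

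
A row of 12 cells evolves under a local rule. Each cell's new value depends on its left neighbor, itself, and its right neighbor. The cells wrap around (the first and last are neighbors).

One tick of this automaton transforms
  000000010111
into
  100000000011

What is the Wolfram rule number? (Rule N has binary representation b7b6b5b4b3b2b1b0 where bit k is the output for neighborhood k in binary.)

208

position 10: 111 → 1  (bit 7 = 1)
position 11: 110 → 1  (bit 6 = 1)
position 8: 101 → 0  (bit 5 = 0)
position 0: 100 → 1  (bit 4 = 1)
position 9: 011 → 0  (bit 3 = 0)
position 7: 010 → 0  (bit 2 = 0)
position 6: 001 → 0  (bit 1 = 0)
position 1: 000 → 0  (bit 0 = 0)
bits b7..b0 = 11010000 = 208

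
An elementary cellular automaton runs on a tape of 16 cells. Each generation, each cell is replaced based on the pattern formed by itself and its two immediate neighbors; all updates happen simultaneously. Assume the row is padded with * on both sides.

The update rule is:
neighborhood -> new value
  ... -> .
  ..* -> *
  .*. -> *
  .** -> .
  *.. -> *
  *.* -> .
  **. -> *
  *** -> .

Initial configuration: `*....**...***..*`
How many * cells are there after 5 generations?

11

**..*.**.*..***.
.****..*.***..*.
....****...****.
*..*...**.*...*.
*****.*.*.**.**.
count of *: 11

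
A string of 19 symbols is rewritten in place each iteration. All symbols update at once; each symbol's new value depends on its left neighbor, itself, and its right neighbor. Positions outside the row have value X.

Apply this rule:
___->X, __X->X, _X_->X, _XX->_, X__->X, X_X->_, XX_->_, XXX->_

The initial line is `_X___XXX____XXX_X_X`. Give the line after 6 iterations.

_____XXX____XXXXXXX

_XXXX___XXXX____X__
_____XXX____XXXXXXX
XXXXX___XXXX_______
_____XXX____XXXXXXX  (repeats iteration 2; period 2)
iteration 6: _____XXX____XXXXXXX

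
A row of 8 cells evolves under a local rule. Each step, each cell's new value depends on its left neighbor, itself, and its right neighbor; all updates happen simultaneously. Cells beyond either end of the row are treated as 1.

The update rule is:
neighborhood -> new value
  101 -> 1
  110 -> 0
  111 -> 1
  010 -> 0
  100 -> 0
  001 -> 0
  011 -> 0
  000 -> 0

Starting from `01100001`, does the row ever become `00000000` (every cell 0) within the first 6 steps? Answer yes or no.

step 1: 10000000
step 2: 00000000
all cells are 0 at step 2

yes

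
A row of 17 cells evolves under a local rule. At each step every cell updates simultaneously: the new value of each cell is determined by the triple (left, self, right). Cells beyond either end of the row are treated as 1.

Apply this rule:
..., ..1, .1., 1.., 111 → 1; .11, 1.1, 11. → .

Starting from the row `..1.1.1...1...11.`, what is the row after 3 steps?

1.11111.1111...11

step 1: 111.1.11111111...
step 2: 11..1..111111.111
step 3: 1.11111.1111...11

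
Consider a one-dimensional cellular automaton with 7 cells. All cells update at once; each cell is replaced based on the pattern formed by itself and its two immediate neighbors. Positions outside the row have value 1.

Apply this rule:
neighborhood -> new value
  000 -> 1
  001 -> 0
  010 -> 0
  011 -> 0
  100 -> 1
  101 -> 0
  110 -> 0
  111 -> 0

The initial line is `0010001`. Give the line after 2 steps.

0100010

1001100
0100010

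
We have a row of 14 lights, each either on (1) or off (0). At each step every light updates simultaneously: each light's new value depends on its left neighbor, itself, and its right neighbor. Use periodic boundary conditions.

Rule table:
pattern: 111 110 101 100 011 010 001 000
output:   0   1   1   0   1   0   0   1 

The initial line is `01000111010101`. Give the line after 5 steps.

01100110010101

step 1: 10010101101010
step 2: 00001011110101
step 3: 01100110011010
step 4: 01100110011100
step 5: 01100110010101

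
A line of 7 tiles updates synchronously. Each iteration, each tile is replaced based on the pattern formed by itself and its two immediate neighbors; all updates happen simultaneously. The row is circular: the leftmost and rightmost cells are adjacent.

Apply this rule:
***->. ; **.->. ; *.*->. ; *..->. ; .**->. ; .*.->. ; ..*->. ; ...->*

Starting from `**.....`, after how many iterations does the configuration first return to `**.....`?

2

...***.
**.....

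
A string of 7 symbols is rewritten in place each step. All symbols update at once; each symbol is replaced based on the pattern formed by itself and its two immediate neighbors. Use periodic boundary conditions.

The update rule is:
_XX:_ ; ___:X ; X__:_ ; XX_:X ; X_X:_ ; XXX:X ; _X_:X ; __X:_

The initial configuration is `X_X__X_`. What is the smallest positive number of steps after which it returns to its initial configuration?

1

step 1: X_X__X_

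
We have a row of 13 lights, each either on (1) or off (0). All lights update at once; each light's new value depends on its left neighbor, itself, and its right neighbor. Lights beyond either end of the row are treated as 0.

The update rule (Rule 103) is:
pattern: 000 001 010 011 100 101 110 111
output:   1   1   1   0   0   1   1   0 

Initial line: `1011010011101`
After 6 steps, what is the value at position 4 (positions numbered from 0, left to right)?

step 1: 1101110100111
step 2: 0110011101001
step 3: 1010100111011
step 4: 1111101001101
step 5: 0000111010111
step 6: 1111001111001
position 4 holds 0

0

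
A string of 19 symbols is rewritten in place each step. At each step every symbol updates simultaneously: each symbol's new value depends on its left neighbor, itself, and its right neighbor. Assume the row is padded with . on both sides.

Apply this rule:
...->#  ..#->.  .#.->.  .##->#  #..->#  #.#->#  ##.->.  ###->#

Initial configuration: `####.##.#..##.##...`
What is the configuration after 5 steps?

step 1: ###.##.#.#.#.##.###
step 2: ##.##.#.#.#.##.###.
step 3: #.##.#.#.#.##.###.#
step 4: .##.#.#.#.##.###.#.
step 5: .#.#.#.#.##.###.#.#

.#.#.#.#.##.###.#.#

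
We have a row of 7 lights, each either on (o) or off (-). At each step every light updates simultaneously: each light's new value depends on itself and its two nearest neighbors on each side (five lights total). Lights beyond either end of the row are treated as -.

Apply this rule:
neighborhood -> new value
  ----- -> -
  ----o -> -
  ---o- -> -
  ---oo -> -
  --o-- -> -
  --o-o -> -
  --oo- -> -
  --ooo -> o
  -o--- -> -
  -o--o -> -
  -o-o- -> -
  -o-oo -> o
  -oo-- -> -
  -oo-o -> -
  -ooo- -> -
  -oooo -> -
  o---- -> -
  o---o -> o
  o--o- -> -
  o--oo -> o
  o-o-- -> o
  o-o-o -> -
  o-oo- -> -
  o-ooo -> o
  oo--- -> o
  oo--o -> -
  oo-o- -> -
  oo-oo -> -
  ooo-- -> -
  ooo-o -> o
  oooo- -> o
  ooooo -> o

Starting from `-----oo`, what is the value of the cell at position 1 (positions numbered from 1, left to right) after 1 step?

-

step 1: -------
position 1 holds -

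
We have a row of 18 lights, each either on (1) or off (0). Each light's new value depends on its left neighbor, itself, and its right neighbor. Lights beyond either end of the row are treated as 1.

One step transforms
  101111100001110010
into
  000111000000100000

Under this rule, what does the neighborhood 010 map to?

0

At position 16 the neighborhood is 010; the next row has 0 there.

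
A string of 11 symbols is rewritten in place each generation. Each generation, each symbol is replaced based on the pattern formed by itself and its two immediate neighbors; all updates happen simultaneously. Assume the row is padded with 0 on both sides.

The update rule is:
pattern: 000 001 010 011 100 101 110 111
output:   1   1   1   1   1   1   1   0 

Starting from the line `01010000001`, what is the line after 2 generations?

generation 1: 11111111111
generation 2: 10000000001

10000000001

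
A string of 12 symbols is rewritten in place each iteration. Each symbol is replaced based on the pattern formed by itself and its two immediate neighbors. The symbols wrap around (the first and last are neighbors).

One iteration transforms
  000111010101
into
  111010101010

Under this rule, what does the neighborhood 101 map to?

1

At position 6 the neighborhood is 101; the next row has 1 there.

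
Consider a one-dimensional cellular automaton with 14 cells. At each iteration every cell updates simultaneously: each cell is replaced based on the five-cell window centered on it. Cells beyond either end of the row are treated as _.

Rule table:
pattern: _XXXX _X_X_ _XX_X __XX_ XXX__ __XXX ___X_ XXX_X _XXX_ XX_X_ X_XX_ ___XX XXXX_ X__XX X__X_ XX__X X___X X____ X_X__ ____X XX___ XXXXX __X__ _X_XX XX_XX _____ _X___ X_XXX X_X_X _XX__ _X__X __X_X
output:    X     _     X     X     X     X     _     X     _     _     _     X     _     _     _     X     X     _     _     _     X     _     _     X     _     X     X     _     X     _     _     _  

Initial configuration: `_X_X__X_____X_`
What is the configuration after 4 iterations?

_______X_X___X
XXXXX_____XX__
XX__XX_X_XX_X_
X_X_XX_XX_X__X

X_X_XX_XX_X__X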